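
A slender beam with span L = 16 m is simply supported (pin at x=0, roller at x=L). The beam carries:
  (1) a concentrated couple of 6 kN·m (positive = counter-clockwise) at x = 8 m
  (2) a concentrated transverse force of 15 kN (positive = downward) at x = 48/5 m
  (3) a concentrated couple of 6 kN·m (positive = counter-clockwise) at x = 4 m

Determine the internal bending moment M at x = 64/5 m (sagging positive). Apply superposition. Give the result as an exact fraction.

Load 1 — applied couple M₀=6 kN·m at a=8 m (b=L-a=8):
  M_1 = M₀x/L - M₀  [x>a] = 6·(64/5)/16 - 6 = -6/5 kN·m
Load 2 — point force P=15 kN at a=48/5 m (b=L-a=32/5):
  M_2 = Pa(L-x)/L  [x>a] = 15·(48/5)·(16-(64/5))/16 = 144/5 kN·m
Load 3 — applied couple M₀=6 kN·m at a=4 m (b=L-a=12):
  M_3 = M₀x/L - M₀  [x>a] = 6·(64/5)/16 - 6 = -6/5 kN·m
Superposition: M = Σ M_i = 132/5 kN·m ≈ 26.400000 kN·m

M(64/5) = 132/5 kN·m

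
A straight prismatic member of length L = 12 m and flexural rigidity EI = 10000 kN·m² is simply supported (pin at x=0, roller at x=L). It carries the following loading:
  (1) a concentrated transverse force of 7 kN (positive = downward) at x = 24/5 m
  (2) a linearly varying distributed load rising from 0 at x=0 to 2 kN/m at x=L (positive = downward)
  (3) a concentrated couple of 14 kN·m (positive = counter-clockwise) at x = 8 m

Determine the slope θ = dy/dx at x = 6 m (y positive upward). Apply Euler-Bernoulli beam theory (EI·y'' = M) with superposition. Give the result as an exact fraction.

θ(6) = 98/234375 rad

Load 1 — point force P=7 kN at a=24/5 m (b=L-a=36/5):
  θ_1 = -Pa(2L²-6Lx+3x²+a²)/(6LEI)  [x>a] = -7·(24/5)·(2·12²-6·12·6+3·6²+(24/5)²)/(6·12·10000) = 189/312500 rad
Load 2 — triangular load w₀=2 kN/m (0→w₀ over full span):
  θ_2 = -w₀(7L⁴-30L²x²+15x⁴)/(360LEI) = -2·(7·12⁴-30·12²·6²+15·6⁴)/(360·12·10000) = -21/50000 rad
Load 3 — applied couple M₀=14 kN·m at a=8 m (b=L-a=4):
  θ_3 = (M₀x²/(2L)+C₁)/EI  [x≤a] with C₁=M₀(3b²-L²)/(6L)=-56/3 = (14·6²/(2·12)+(-56/3))/10000 = 7/30000 rad
Superposition: θ = Σ θ_i = 98/234375 rad ≈ 0.000418 rad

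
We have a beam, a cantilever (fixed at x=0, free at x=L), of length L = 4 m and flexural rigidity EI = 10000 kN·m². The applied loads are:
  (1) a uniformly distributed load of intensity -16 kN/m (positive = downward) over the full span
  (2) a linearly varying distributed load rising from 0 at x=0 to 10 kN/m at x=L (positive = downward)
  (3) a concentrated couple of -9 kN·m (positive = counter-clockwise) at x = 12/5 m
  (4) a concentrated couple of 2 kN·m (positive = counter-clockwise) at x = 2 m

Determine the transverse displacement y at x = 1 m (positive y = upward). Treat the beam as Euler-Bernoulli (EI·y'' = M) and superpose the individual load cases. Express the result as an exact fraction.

y(1) = 1303/480000 m

Load 1 — uniform load w=-16 kN/m over full span:
  y_1 = -wx²(x²-4Lx+6L²)/(24EI) = -(-16)·1²·(1²-4·4·1+6·4²)/(24·10000) = 27/5000 m
Load 2 — triangular load w₀=10 kN/m (0→w₀ over full span):
  y_2 = (w₀Lx³/12-w₀L²x²/6-w₀x⁵/(120L))/EI = (10·4·1³/12-10·4²·1²/6-10·1⁵/(120·4))/10000 = -1121/480000 m
Load 3 — applied couple M₀=-9 kN·m at a=12/5 m (b=L-a=8/5):
  y_3 = M₀x²/(2EI)  [x≤a] = (-9)·1²/(2·10000) = -9/20000 m
Load 4 — applied couple M₀=2 kN·m at a=2 m (b=L-a=2):
  y_4 = M₀x²/(2EI)  [x≤a] = 2·1²/(2·10000) = 1/10000 m
Superposition: y = Σ y_i = 1303/480000 m ≈ 0.002715 m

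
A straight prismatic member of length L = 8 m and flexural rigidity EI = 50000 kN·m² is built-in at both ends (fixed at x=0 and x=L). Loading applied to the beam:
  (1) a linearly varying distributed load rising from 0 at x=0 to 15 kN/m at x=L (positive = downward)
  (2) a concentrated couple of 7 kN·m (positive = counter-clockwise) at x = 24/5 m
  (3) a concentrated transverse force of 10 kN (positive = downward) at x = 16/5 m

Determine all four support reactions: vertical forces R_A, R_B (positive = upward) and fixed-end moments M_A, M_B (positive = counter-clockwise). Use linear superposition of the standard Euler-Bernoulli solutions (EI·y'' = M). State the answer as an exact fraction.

Load 1 — triangular load w₀=15 kN/m (0→w₀ over full span):
  R_A = 3w₀L/20 = 3·15·8/20 = 18 kN
  M_A = w₀L²/30 = 15·8²/30 = 32 kN·m
  R_B = 7w₀L/20 = 7·15·8/20 = 42 kN
  M_B = -w₀L²/20 = -15·8²/20 = -48 kN·m
Load 2 — applied couple M₀=7 kN·m at a=24/5 m (b=L-a=16/5):
  R_A = 6M₀ab/L³ = 6·7·(24/5)·(16/5)/8³ = 63/50 kN
  M_A = M₀b(2a-b)/L² = 7·(16/5)·(2·(24/5)-(16/5))/8² = 56/25 kN·m
  R_B = -6M₀ab/L³ = -6·7·(24/5)·(16/5)/8³ = -63/50 kN
  M_B = M₀a(2b-a)/L² = 7·(24/5)·(2·(16/5)-(24/5))/8² = 21/25 kN·m
Load 3 — point force P=10 kN at a=16/5 m (b=L-a=24/5):
  R_A = Pb²(3a+b)/L³ = 10·(24/5)²·(3·(16/5)+(24/5))/8³ = 162/25 kN
  M_A = Pab²/L² = 10·(16/5)·(24/5)²/8² = 288/25 kN·m
  R_B = Pa²(a+3b)/L³ = 10·(16/5)²·((16/5)+3·(24/5))/8³ = 88/25 kN
  M_B = -Pa²b/L² = -10·(16/5)²·(24/5)/8² = -192/25 kN·m
Superposition: R_A = 1287/50 kN, M_A = 1144/25 kN·m, R_B = 2213/50 kN, M_B = -1371/25 kN·m

R_A = 1287/50 kN, M_A = 1144/25 kN·m, R_B = 2213/50 kN, M_B = -1371/25 kN·m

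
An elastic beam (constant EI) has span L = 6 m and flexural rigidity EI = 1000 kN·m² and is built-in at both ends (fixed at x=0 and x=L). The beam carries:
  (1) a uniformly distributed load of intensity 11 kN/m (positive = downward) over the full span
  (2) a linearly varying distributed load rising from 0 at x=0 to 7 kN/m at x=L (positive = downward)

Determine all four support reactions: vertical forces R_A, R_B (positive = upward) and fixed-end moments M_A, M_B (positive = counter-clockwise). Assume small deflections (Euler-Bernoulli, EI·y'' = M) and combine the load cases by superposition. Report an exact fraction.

R_A = 393/10 kN, M_A = 207/5 kN·m, R_B = 477/10 kN, M_B = -228/5 kN·m

Load 1 — uniform load w=11 kN/m over full span:
  R_A = wL/2 = 11·6/2 = 33 kN
  M_A = wL²/12 = 11·6²/12 = 33 kN·m
  R_B = wL/2 = 11·6/2 = 33 kN
  M_B = -wL²/12 = -11·6²/12 = -33 kN·m
Load 2 — triangular load w₀=7 kN/m (0→w₀ over full span):
  R_A = 3w₀L/20 = 3·7·6/20 = 63/10 kN
  M_A = w₀L²/30 = 7·6²/30 = 42/5 kN·m
  R_B = 7w₀L/20 = 7·7·6/20 = 147/10 kN
  M_B = -w₀L²/20 = -7·6²/20 = -63/5 kN·m
Superposition: R_A = 393/10 kN, M_A = 207/5 kN·m, R_B = 477/10 kN, M_B = -228/5 kN·m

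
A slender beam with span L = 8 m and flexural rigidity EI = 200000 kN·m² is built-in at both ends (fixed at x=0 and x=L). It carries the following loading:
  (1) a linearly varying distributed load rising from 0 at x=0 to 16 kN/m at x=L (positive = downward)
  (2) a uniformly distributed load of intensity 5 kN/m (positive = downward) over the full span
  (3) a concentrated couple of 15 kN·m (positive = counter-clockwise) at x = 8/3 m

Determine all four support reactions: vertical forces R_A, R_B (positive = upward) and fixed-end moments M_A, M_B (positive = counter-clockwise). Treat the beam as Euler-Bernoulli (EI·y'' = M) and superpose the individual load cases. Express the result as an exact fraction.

R_A = 417/10 kN, M_A = 304/5 kN·m, R_B = 623/10 kN, M_B = -1093/15 kN·m

Load 1 — triangular load w₀=16 kN/m (0→w₀ over full span):
  R_A = 3w₀L/20 = 3·16·8/20 = 96/5 kN
  M_A = w₀L²/30 = 16·8²/30 = 512/15 kN·m
  R_B = 7w₀L/20 = 7·16·8/20 = 224/5 kN
  M_B = -w₀L²/20 = -16·8²/20 = -256/5 kN·m
Load 2 — uniform load w=5 kN/m over full span:
  R_A = wL/2 = 5·8/2 = 20 kN
  M_A = wL²/12 = 5·8²/12 = 80/3 kN·m
  R_B = wL/2 = 5·8/2 = 20 kN
  M_B = -wL²/12 = -5·8²/12 = -80/3 kN·m
Load 3 — applied couple M₀=15 kN·m at a=8/3 m (b=L-a=16/3):
  R_A = 6M₀ab/L³ = 6·15·(8/3)·(16/3)/8³ = 5/2 kN
  M_A = M₀b(2a-b)/L² = 15·(16/3)·(2·(8/3)-(16/3))/8² = 0 kN·m
  R_B = -6M₀ab/L³ = -6·15·(8/3)·(16/3)/8³ = -5/2 kN
  M_B = M₀a(2b-a)/L² = 15·(8/3)·(2·(16/3)-(8/3))/8² = 5 kN·m
Superposition: R_A = 417/10 kN, M_A = 304/5 kN·m, R_B = 623/10 kN, M_B = -1093/15 kN·m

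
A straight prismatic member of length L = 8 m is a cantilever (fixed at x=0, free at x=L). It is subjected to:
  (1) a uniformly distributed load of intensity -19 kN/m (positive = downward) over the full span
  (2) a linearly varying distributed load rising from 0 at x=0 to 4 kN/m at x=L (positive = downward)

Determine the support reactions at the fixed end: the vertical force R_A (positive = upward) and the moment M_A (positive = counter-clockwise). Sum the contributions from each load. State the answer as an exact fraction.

R_A = -136 kN, M_A = -1568/3 kN·m

Load 1 — uniform load w=-19 kN/m over full span:
  R_A = wL = (-19)·8 = -152 kN
  M_A = wL²/2 = (-19)·8²/2 = -608 kN·m
Load 2 — triangular load w₀=4 kN/m (0→w₀ over full span):
  R_A = w₀L/2 = 4·8/2 = 16 kN
  M_A = w₀L²/3 = 4·8²/3 = 256/3 kN·m
Superposition: R_A = -136 kN, M_A = -1568/3 kN·m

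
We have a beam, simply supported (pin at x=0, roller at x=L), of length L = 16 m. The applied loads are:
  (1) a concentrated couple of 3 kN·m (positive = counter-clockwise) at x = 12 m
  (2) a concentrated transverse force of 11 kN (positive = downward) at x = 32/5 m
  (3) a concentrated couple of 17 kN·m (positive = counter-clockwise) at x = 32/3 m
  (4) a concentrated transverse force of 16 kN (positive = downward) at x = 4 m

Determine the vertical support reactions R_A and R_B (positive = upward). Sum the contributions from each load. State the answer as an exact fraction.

Load 1 — applied couple M₀=3 kN·m at a=12 m (b=L-a=4):
  R_A = M₀/L = 3/16 kN
  R_B = -M₀/L = -3/16 kN
Load 2 — point force P=11 kN at a=32/5 m (b=L-a=48/5):
  R_A = Pb/L = 11·(48/5)/16 = 33/5 kN
  R_B = Pa/L = 11·(32/5)/16 = 22/5 kN
Load 3 — applied couple M₀=17 kN·m at a=32/3 m (b=L-a=16/3):
  R_A = M₀/L = 17/16 kN
  R_B = -M₀/L = -17/16 kN
Load 4 — point force P=16 kN at a=4 m (b=L-a=12):
  R_A = Pb/L = 16·12/16 = 12 kN
  R_B = Pa/L = 16·4/16 = 4 kN
Superposition: R_A = 397/20 kN, R_B = 143/20 kN

R_A = 397/20 kN, R_B = 143/20 kN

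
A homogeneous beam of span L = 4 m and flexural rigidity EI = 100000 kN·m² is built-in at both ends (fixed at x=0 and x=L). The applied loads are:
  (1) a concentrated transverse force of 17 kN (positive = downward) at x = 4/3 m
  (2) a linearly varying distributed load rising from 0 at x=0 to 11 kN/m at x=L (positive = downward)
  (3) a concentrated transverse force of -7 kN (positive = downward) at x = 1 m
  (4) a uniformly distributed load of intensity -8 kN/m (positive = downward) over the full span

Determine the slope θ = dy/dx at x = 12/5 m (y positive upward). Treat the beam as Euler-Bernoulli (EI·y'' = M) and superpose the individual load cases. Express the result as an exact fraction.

θ(12/5) = 8957/1125000000 rad

Load 1 — point force P=17 kN at a=4/3 m (b=L-a=8/3):
  θ_1 = Pa²(L-x)(2bL-(3b+a)(L-x))/(2L³EI)  [x>a] = 17·(4/3)²·(4-(12/5))·(2·(8/3)·4-(3·(8/3)+(4/3))·(4-(12/5)))/(2·4³·100000) = 17/703125 rad
Load 2 — triangular load w₀=11 kN/m (0→w₀ over full span):
  θ_2 = -w₀(2x(L-x)(L-2x)(x+2L)+x²(L-x)²)/(120LEI) = -11·(2·(12/5)·(4-(12/5))·(4-2·(12/5))·((12/5)+2·4)+(12/5)²·(4-(12/5))²)/(120·4·100000) = 22/1953125 rad
Load 3 — point force P=-7 kN at a=1 m (b=L-a=3):
  θ_3 = Pa²(L-x)(2bL-(3b+a)(L-x))/(2L³EI)  [x>a] = (-7)·1²·(4-(12/5))·(2·3·4-(3·3+1)·(4-(12/5)))/(2·4³·100000) = -7/1000000 rad
Load 4 — uniform load w=-8 kN/m over full span:
  θ_4 = -wx(L-x)(L-2x)/(12EI) = -(-8)·(12/5)·(4-(12/5))·(4-2·(12/5))/(12·100000) = -8/390625 rad
Superposition: θ = Σ θ_i = 8957/1125000000 rad ≈ 0.000008 rad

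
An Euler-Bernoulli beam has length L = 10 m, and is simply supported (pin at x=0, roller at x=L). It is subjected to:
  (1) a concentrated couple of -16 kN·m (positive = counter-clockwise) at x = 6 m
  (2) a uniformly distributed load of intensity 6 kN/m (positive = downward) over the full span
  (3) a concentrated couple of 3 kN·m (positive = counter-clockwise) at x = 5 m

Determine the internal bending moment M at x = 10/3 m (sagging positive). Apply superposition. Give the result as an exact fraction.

Load 1 — applied couple M₀=-16 kN·m at a=6 m (b=L-a=4):
  M_1 = M₀x/L  [x≤a] = (-16)·(10/3)/10 = -16/3 kN·m
Load 2 — uniform load w=6 kN/m over full span:
  M_2 = wx(L-x)/2 = 6·(10/3)·(10-(10/3))/2 = 200/3 kN·m
Load 3 — applied couple M₀=3 kN·m at a=5 m (b=L-a=5):
  M_3 = M₀x/L  [x≤a] = 3·(10/3)/10 = 1 kN·m
Superposition: M = Σ M_i = 187/3 kN·m ≈ 62.333333 kN·m

M(10/3) = 187/3 kN·m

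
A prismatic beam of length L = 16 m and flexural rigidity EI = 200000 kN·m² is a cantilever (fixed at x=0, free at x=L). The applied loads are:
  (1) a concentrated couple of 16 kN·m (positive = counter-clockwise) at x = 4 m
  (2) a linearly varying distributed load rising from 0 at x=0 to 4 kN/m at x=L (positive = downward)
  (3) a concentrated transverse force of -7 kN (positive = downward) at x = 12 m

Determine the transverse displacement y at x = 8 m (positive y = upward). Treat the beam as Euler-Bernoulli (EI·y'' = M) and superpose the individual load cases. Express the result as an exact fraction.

Load 1 — applied couple M₀=16 kN·m at a=4 m (b=L-a=12):
  y_1 = M₀a(2x-a)/(2EI)  [x>a] = 16·4·(2·8-4)/(2·200000) = 6/3125 m
Load 2 — triangular load w₀=4 kN/m (0→w₀ over full span):
  y_2 = (w₀Lx³/12-w₀L²x²/6-w₀x⁵/(120L))/EI = (4·16·8³/12-4·16²·8²/6-4·8⁵/(120·16))/200000 = -1936/46875 m
Load 3 — point force P=-7 kN at a=12 m (b=L-a=4):
  y_3 = -Px²(3a-x)/(6EI)  [x≤a] = -(-7)·8²·(3·12-8)/(6·200000) = 98/9375 m
Superposition: y = Σ y_i = -452/15625 m ≈ -0.028928 m

y(8) = -452/15625 m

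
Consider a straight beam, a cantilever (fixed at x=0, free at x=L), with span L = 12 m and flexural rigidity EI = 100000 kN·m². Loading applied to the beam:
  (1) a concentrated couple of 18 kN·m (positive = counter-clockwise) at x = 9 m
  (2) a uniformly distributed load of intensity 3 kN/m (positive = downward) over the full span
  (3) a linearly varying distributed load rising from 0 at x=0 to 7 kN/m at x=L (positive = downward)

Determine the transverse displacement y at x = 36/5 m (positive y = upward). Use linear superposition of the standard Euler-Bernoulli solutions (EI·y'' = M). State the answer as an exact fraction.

Load 1 — applied couple M₀=18 kN·m at a=9 m (b=L-a=3):
  y_1 = M₀x²/(2EI)  [x≤a] = 18·(36/5)²/(2·100000) = 729/156250 m
Load 2 — uniform load w=3 kN/m over full span:
  y_2 = -wx²(x²-4Lx+6L²)/(24EI) = -3·(36/5)²·((36/5)²-4·12·(36/5)+6·12²)/(24·100000) = -72171/1953125 m
Load 3 — triangular load w₀=7 kN/m (0→w₀ over full span):
  y_3 = (w₀Lx³/12-w₀L²x²/6-w₀x⁵/(120L))/EI = (7·12·(36/5)³/12-7·12²·(36/5)²/6-7·(36/5)⁵/(120·12))/100000 = -3022677/48828125 m
Superposition: y = Σ y_i = -9198279/97656250 m ≈ -0.094190 m

y(36/5) = -9198279/97656250 m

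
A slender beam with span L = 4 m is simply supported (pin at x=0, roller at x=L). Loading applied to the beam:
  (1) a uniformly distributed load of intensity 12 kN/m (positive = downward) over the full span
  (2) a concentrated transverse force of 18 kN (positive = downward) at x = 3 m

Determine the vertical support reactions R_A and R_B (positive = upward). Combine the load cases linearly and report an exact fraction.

Load 1 — uniform load w=12 kN/m over full span:
  R_A = wL/2 = 12·4/2 = 24 kN
  R_B = wL/2 = 12·4/2 = 24 kN
Load 2 — point force P=18 kN at a=3 m (b=L-a=1):
  R_A = Pb/L = 18·1/4 = 9/2 kN
  R_B = Pa/L = 18·3/4 = 27/2 kN
Superposition: R_A = 57/2 kN, R_B = 75/2 kN

R_A = 57/2 kN, R_B = 75/2 kN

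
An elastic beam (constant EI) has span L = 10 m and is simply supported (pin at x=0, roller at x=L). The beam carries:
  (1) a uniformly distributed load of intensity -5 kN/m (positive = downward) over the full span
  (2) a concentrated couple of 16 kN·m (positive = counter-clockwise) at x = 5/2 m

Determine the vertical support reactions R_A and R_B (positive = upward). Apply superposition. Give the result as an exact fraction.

Load 1 — uniform load w=-5 kN/m over full span:
  R_A = wL/2 = (-5)·10/2 = -25 kN
  R_B = wL/2 = (-5)·10/2 = -25 kN
Load 2 — applied couple M₀=16 kN·m at a=5/2 m (b=L-a=15/2):
  R_A = M₀/L = 16/10 = 8/5 kN
  R_B = -M₀/L = -16/10 = -8/5 kN
Superposition: R_A = -117/5 kN, R_B = -133/5 kN

R_A = -117/5 kN, R_B = -133/5 kN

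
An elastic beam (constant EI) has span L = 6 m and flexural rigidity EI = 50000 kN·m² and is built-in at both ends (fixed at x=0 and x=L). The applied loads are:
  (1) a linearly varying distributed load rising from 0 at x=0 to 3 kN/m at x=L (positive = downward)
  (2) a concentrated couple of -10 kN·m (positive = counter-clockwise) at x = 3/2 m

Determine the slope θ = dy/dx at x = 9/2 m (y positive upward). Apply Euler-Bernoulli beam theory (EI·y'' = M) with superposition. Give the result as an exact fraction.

Load 1 — triangular load w₀=3 kN/m (0→w₀ over full span):
  θ_1 = -w₀(2x(L-x)(L-2x)(x+2L)+x²(L-x)²)/(120LEI) = -3·(2·(9/2)·(6-(9/2))·(6-2·(9/2))·((9/2)+2·6)+(9/2)²·(6-(9/2))²)/(120·6·50000) = 3321/64000000 rad
Load 2 — applied couple M₀=-10 kN·m at a=3/2 m (b=L-a=9/2):
  θ_2 = (R_Ax²/2 - M_Ax - M₀(x-a))/EI  [x>a] with R_A=-15/8, M_A=15/8 = ((-15/8)·(9/2)²/2 - (15/8)·(9/2) - (-10)·((9/2)-(3/2)))/50000 = 33/640000 rad
Superposition: θ = Σ θ_i = 6621/64000000 rad ≈ 0.000103 rad

θ(9/2) = 6621/64000000 rad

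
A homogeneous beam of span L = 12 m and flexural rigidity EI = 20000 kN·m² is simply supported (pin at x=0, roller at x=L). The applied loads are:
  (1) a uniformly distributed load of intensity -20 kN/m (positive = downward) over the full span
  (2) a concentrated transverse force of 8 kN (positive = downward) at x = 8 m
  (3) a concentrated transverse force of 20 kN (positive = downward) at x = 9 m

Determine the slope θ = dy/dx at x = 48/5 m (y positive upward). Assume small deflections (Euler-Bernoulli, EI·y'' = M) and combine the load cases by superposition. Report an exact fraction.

Load 1 — uniform load w=-20 kN/m over full span:
  θ_1 = -w(L³-6Lx²+4x³)/(24EI) = -(-20)·(12³-6·12·(48/5)²+4·(48/5)³)/(24·20000) = -891/15625 rad
Load 2 — point force P=8 kN at a=8 m (b=L-a=4):
  θ_2 = -Pa(2L²-6Lx+3x²+a²)/(6LEI)  [x>a] = -8·8·(2·12²-6·12·(48/5)+3·(48/5)²+8²)/(6·12·20000) = 392/140625 rad
Load 3 — point force P=20 kN at a=9 m (b=L-a=3):
  θ_3 = -Pa(2L²-6Lx+3x²+a²)/(6LEI)  [x>a] = -20·9·(2·12²-6·12·(48/5)+3·(48/5)²+9²)/(6·12·20000) = 1143/200000 rad
Superposition: θ = Σ θ_i = -436693/9000000 rad ≈ -0.048521 rad

θ(48/5) = -436693/9000000 rad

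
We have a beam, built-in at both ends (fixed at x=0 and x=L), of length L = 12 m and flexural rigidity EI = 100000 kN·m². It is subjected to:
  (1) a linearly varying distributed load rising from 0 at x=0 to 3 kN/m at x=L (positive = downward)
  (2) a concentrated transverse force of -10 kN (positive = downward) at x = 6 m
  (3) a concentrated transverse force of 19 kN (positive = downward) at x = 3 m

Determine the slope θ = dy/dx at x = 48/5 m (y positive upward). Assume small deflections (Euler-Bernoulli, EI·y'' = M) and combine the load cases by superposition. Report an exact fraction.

θ(48/5) = 22023/125000000 rad

Load 1 — triangular load w₀=3 kN/m (0→w₀ over full span):
  θ_1 = -w₀(2x(L-x)(L-2x)(x+2L)+x²(L-x)²)/(120LEI) = -3·(2·(48/5)·(12-(48/5))·(12-2·(48/5))·((48/5)+2·12)+(48/5)²·(12-(48/5))²)/(120·12·100000) = 432/1953125 rad
Load 2 — point force P=-10 kN at a=6 m (b=L-a=6):
  θ_2 = Pa²(L-x)(2bL-(3b+a)(L-x))/(2L³EI)  [x>a] = (-10)·6²·(12-(48/5))·(2·6·12-(3·6+6)·(12-(48/5)))/(2·12³·100000) = -27/125000 rad
Load 3 — point force P=19 kN at a=3 m (b=L-a=9):
  θ_3 = Pa²(L-x)(2bL-(3b+a)(L-x))/(2L³EI)  [x>a] = 19·3²·(12-(48/5))·(2·9·12-(3·9+3)·(12-(48/5)))/(2·12³·100000) = 171/1000000 rad
Superposition: θ = Σ θ_i = 22023/125000000 rad ≈ 0.000176 rad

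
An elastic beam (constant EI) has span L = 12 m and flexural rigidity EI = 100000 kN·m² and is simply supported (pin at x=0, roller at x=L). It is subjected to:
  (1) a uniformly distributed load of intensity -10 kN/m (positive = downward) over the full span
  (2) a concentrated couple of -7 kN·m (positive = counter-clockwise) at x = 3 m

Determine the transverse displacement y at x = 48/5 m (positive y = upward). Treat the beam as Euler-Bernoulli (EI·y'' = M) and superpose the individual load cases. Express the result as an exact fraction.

Load 1 — uniform load w=-10 kN/m over full span:
  y_1 = -wx(L³-2Lx²+x³)/(24EI) = -(-10)·(48/5)·(12³-2·12·(48/5)²+(48/5)³)/(24·100000) = 6264/390625 m
Load 2 — applied couple M₀=-7 kN·m at a=3 m (b=L-a=9):
  y_2 = (M₀x³/(6L)-M₀(x-a)²/2+C₁x)/EI  [x>a] with C₁=M₀(3b²-L²)/(6L)=-77/8 = ((-7)·(48/5)³/(6·12)-(-7)·((48/5)-3)²/2+(-77/8)·(48/5))/100000 = -6489/25000000 m
Superposition: y = Σ y_i = 394407/25000000 m ≈ 0.015776 m

y(48/5) = 394407/25000000 m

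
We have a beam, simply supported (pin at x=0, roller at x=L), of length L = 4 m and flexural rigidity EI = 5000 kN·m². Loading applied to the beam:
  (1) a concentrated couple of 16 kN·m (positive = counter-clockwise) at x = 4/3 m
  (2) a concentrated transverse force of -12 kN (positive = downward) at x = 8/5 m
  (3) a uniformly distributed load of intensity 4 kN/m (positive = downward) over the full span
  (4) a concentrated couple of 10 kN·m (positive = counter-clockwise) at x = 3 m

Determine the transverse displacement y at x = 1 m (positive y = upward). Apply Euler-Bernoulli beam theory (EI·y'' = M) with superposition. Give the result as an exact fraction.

y(1) = 1823/11250000 m

Load 1 — applied couple M₀=16 kN·m at a=4/3 m (b=L-a=8/3):
  y_1 = (M₀x³/(6L)+C₁x)/EI  [x≤a] with C₁=M₀(3b²-L²)/(6L)=32/9 = (16·1³/(6·4)+(32/9)·1)/5000 = 19/22500 m
Load 2 — point force P=-12 kN at a=8/5 m (b=L-a=12/5):
  y_2 = -Pbx(L²-b²-x²)/(6LEI)  [x≤a] = -(-12)·(12/5)·1·(4²-(12/5)²-1²)/(6·4·5000) = 693/312500 m
Load 3 — uniform load w=4 kN/m over full span:
  y_3 = -wx(L³-2Lx²+x³)/(24EI) = -4·1·(4³-2·4·1²+1³)/(24·5000) = -19/10000 m
Load 4 — applied couple M₀=10 kN·m at a=3 m (b=L-a=1):
  y_4 = (M₀x³/(6L)+C₁x)/EI  [x≤a] with C₁=M₀(3b²-L²)/(6L)=-65/12 = (10·1³/(6·4)+(-65/12)·1)/5000 = -1/1000 m
Superposition: y = Σ y_i = 1823/11250000 m ≈ 0.000162 m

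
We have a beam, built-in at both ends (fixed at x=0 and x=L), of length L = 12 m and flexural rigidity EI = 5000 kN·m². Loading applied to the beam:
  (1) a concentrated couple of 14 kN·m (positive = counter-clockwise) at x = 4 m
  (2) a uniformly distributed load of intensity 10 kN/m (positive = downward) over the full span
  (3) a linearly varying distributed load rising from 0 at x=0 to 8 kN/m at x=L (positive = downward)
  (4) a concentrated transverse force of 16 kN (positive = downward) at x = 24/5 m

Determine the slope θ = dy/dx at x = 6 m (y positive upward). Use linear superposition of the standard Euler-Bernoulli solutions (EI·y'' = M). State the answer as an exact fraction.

Load 1 — applied couple M₀=14 kN·m at a=4 m (b=L-a=8):
  θ_1 = (R_Ax²/2 - M_Ax - M₀(x-a))/EI  [x>a] with R_A=14/9, M_A=0 = ((14/9)·6²/2 - 0·6 - 14·(6-4))/5000 = 0 rad
Load 2 — uniform load w=10 kN/m over full span:
  θ_2 = -wx(L-x)(L-2x)/(12EI) = -10·6·(12-6)·(12-2·6)/(12·5000) = 0 rad
Load 3 — triangular load w₀=8 kN/m (0→w₀ over full span):
  θ_3 = -w₀(2x(L-x)(L-2x)(x+2L)+x²(L-x)²)/(120LEI) = -8·(2·6·(12-6)·(12-2·6)·(6+2·12)+6²·(12-6)²)/(120·12·5000) = -9/6250 rad
Load 4 — point force P=16 kN at a=24/5 m (b=L-a=36/5):
  θ_4 = Pa²(L-x)(2bL-(3b+a)(L-x))/(2L³EI)  [x>a] = 16·(24/5)²·(12-6)·(2·(36/5)·12-(3·(36/5)+(24/5))·(12-6))/(2·12³·5000) = 144/78125 rad
Superposition: θ = Σ θ_i = 63/156250 rad ≈ 0.000403 rad

θ(6) = 63/156250 rad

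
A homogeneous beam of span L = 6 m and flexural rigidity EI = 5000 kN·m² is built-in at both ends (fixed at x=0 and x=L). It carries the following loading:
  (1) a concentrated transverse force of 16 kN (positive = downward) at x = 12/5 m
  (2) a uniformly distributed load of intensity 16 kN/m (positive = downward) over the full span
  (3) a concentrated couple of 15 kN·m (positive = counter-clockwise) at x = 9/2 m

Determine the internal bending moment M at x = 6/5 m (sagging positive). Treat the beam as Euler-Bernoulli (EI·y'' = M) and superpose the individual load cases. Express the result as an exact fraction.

Load 1 — point force P=16 kN at a=12/5 m (b=L-a=18/5):
  M_1 = Pb²(3a+b)x/L³ - Pab²/L²  [x≤a] = 16·(18/5)²·(3·(12/5)+(18/5))·(6/5)/6³ - 16·(12/5)·(18/5)²/6² = -864/625 kN·m
Load 2 — uniform load w=16 kN/m over full span:
  M_2 = wLx/2 - wL²/12 - wx²/2 = 16·6·(6/5)/2 - 16·6²/12 - 16·(6/5)²/2 = -48/25 kN·m
Load 3 — applied couple M₀=15 kN·m at a=9/2 m (b=L-a=3/2):
  M_3 = R_Ax - M_A  [x≤a] with R_A=45/16, M_A=75/16 = (45/16)·(6/5) - (75/16) = -21/16 kN·m
Superposition: M = Σ M_i = -46149/10000 kN·m ≈ -4.614900 kN·m

M(6/5) = -46149/10000 kN·m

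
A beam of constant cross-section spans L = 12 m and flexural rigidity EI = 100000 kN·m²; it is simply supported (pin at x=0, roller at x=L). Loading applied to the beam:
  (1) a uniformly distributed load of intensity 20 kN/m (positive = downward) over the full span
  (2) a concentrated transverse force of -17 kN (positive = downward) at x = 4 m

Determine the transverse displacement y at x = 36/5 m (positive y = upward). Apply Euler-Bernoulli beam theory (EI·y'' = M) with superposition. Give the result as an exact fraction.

Load 1 — uniform load w=20 kN/m over full span:
  y_1 = -wx(L³-2Lx²+x³)/(24EI) = -20·(36/5)·(12³-2·12·(36/5)²+(36/5)³)/(24·100000) = -20088/390625 m
Load 2 — point force P=-17 kN at a=4 m (b=L-a=8):
  y_2 = -Pa(L-x)(2Lx-a²-x²)/(6LEI)  [x>a] = -(-17)·4·(12-(36/5))·(2·12·(36/5)-4²-(36/5)²)/(6·12·100000) = 5576/1171875 m
Superposition: y = Σ y_i = -54688/1171875 m ≈ -0.046667 m

y(36/5) = -54688/1171875 m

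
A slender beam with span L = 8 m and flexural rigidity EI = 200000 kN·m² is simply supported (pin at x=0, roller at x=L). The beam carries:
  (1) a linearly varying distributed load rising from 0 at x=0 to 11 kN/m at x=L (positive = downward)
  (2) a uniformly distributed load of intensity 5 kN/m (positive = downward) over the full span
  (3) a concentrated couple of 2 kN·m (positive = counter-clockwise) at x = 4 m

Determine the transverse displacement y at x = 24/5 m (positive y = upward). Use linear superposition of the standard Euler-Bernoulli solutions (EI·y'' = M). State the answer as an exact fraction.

y(24/5) = -787643/292968750 m

Load 1 — triangular load w₀=11 kN/m (0→w₀ over full span):
  y_1 = -w₀x(7L⁴-10L²x²+3x⁴)/(360LEI) = -11·(24/5)·(7·8⁴-10·8²·(24/5)²+3·(24/5)⁴)/(360·8·200000) = -208384/146484375 m
Load 2 — uniform load w=5 kN/m over full span:
  y_2 = -wx(L³-2Lx²+x³)/(24EI) = -5·(24/5)·(8³-2·8·(24/5)²+(24/5)³)/(24·200000) = -496/390625 m
Load 3 — applied couple M₀=2 kN·m at a=4 m (b=L-a=4):
  y_3 = (M₀x³/(6L)-M₀(x-a)²/2+C₁x)/EI  [x>a] with C₁=M₀(3b²-L²)/(6L)=-2/3 = (2·(24/5)³/(6·8)-2·((24/5)-4)²/2+(-2/3)·(24/5))/200000 = 3/781250 m
Superposition: y = Σ y_i = -787643/292968750 m ≈ -0.002688 m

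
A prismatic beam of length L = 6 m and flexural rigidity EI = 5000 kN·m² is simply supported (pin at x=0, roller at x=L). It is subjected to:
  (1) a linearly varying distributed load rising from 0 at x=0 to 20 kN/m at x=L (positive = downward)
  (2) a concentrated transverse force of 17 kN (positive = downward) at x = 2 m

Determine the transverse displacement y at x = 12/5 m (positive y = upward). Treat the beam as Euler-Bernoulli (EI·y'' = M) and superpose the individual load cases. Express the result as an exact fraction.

Load 1 — triangular load w₀=20 kN/m (0→w₀ over full span):
  y_1 = -w₀x(7L⁴-10L²x²+3x⁴)/(360LEI) = -20·(12/5)·(7·6⁴-10·6²·(12/5)²+3·(12/5)⁴)/(360·6·5000) = -61614/1953125 m
Load 2 — point force P=17 kN at a=2 m (b=L-a=4):
  y_2 = -Pa(L-x)(2Lx-a²-x²)/(6LEI)  [x>a] = -17·2·(6-(12/5))·(2·6·(12/5)-2²-(12/5)²)/(6·6·5000) = -2023/156250 m
Superposition: y = Σ y_i = -173803/3906250 m ≈ -0.044494 m

y(12/5) = -173803/3906250 m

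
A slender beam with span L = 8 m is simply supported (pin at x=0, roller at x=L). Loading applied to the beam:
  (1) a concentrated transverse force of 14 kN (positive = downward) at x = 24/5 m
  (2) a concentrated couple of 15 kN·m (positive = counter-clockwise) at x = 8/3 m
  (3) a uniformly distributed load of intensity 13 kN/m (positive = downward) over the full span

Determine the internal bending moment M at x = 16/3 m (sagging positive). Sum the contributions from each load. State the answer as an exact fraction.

M(16/3) = 4943/45 kN·m

Load 1 — point force P=14 kN at a=24/5 m (b=L-a=16/5):
  M_1 = Pa(L-x)/L  [x>a] = 14·(24/5)·(8-(16/3))/8 = 112/5 kN·m
Load 2 — applied couple M₀=15 kN·m at a=8/3 m (b=L-a=16/3):
  M_2 = M₀x/L - M₀  [x>a] = 15·(16/3)/8 - 15 = -5 kN·m
Load 3 — uniform load w=13 kN/m over full span:
  M_3 = wx(L-x)/2 = 13·(16/3)·(8-(16/3))/2 = 832/9 kN·m
Superposition: M = Σ M_i = 4943/45 kN·m ≈ 109.844444 kN·m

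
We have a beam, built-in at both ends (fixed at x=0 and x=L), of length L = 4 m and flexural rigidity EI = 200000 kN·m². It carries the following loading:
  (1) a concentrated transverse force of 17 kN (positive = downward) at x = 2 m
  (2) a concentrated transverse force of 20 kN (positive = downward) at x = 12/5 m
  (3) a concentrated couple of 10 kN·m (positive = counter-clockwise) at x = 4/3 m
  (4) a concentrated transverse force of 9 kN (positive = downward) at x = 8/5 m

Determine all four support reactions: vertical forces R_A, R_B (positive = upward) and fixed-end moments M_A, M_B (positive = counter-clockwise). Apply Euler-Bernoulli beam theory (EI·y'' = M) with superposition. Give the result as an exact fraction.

R_A = 18529/750 kN, M_A = 5341/250 kN·m, R_B = 15971/750 kN, M_B = -15107/750 kN·m

Load 1 — point force P=17 kN at a=2 m (b=L-a=2):
  R_A = Pb²(3a+b)/L³ = 17·2²·(3·2+2)/4³ = 17/2 kN
  M_A = Pab²/L² = 17·2·2²/4² = 17/2 kN·m
  R_B = Pa²(a+3b)/L³ = 17·2²·(2+3·2)/4³ = 17/2 kN
  M_B = -Pa²b/L² = -17·2²·2/4² = -17/2 kN·m
Load 2 — point force P=20 kN at a=12/5 m (b=L-a=8/5):
  R_A = Pb²(3a+b)/L³ = 20·(8/5)²·(3·(12/5)+(8/5))/4³ = 176/25 kN
  M_A = Pab²/L² = 20·(12/5)·(8/5)²/4² = 192/25 kN·m
  R_B = Pa²(a+3b)/L³ = 20·(12/5)²·((12/5)+3·(8/5))/4³ = 324/25 kN
  M_B = -Pa²b/L² = -20·(12/5)²·(8/5)/4² = -288/25 kN·m
Load 3 — applied couple M₀=10 kN·m at a=4/3 m (b=L-a=8/3):
  R_A = 6M₀ab/L³ = 6·10·(4/3)·(8/3)/4³ = 10/3 kN
  M_A = M₀b(2a-b)/L² = 10·(8/3)·(2·(4/3)-(8/3))/4² = 0 kN·m
  R_B = -6M₀ab/L³ = -6·10·(4/3)·(8/3)/4³ = -10/3 kN
  M_B = M₀a(2b-a)/L² = 10·(4/3)·(2·(8/3)-(4/3))/4² = 10/3 kN·m
Load 4 — point force P=9 kN at a=8/5 m (b=L-a=12/5):
  R_A = Pb²(3a+b)/L³ = 9·(12/5)²·(3·(8/5)+(12/5))/4³ = 729/125 kN
  M_A = Pab²/L² = 9·(8/5)·(12/5)²/4² = 648/125 kN·m
  R_B = Pa²(a+3b)/L³ = 9·(8/5)²·((8/5)+3·(12/5))/4³ = 396/125 kN
  M_B = -Pa²b/L² = -9·(8/5)²·(12/5)/4² = -432/125 kN·m
Superposition: R_A = 18529/750 kN, M_A = 5341/250 kN·m, R_B = 15971/750 kN, M_B = -15107/750 kN·m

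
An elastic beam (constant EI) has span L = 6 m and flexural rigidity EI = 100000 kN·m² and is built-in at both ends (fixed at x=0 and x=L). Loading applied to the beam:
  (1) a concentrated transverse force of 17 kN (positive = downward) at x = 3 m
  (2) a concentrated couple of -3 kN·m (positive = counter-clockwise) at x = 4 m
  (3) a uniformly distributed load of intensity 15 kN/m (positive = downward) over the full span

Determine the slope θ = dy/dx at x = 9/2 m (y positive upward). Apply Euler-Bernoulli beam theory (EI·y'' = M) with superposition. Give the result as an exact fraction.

Load 1 — point force P=17 kN at a=3 m (b=L-a=3):
  θ_1 = Pa²(L-x)(2bL-(3b+a)(L-x))/(2L³EI)  [x>a] = 17·3²·(6-(9/2))·(2·3·6-(3·3+3)·(6-(9/2)))/(2·6³·100000) = 153/1600000 rad
Load 2 — applied couple M₀=-3 kN·m at a=4 m (b=L-a=2):
  θ_2 = (R_Ax²/2 - M_Ax - M₀(x-a))/EI  [x>a] with R_A=-2/3, M_A=-1 = ((-2/3)·(9/2)²/2 - (-1)·(9/2) - (-3)·((9/2)-4))/100000 = -3/400000 rad
Load 3 — uniform load w=15 kN/m over full span:
  θ_3 = -wx(L-x)(L-2x)/(12EI) = -15·(9/2)·(6-(9/2))·(6-2·(9/2))/(12·100000) = 81/320000 rad
Superposition: θ = Σ θ_i = 273/800000 rad ≈ 0.000341 rad

θ(9/2) = 273/800000 rad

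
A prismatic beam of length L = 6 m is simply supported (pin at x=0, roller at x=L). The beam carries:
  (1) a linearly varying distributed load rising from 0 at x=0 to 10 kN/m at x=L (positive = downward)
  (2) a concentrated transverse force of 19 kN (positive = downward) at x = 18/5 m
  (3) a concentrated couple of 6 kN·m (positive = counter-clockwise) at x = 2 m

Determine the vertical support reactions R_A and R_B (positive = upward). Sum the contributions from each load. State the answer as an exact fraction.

Load 1 — triangular load w₀=10 kN/m (0→w₀ over full span):
  R_A = w₀L/6 = 10·6/6 = 10 kN
  R_B = w₀L/3 = 10·6/3 = 20 kN
Load 2 — point force P=19 kN at a=18/5 m (b=L-a=12/5):
  R_A = Pb/L = 19·(12/5)/6 = 38/5 kN
  R_B = Pa/L = 19·(18/5)/6 = 57/5 kN
Load 3 — applied couple M₀=6 kN·m at a=2 m (b=L-a=4):
  R_A = M₀/L = 6/6 = 1 kN
  R_B = -M₀/L = -6/6 = -1 kN
Superposition: R_A = 93/5 kN, R_B = 152/5 kN

R_A = 93/5 kN, R_B = 152/5 kN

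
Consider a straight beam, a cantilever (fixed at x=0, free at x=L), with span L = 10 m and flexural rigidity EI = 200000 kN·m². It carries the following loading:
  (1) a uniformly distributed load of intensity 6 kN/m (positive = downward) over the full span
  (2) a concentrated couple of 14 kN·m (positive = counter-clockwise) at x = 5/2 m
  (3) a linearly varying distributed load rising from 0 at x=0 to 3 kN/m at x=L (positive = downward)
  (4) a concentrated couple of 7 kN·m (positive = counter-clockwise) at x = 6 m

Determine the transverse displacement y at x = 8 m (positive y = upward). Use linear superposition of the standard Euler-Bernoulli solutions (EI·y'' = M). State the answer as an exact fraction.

Load 1 — uniform load w=6 kN/m over full span:
  y_1 = -wx²(x²-4Lx+6L²)/(24EI) = -6·8²·(8²-4·10·8+6·10²)/(24·200000) = -86/3125 m
Load 2 — applied couple M₀=14 kN·m at a=5/2 m (b=L-a=15/2):
  y_2 = M₀a(2x-a)/(2EI)  [x>a] = 14·(5/2)·(2·8-(5/2))/(2·200000) = 189/160000 m
Load 3 — triangular load w₀=3 kN/m (0→w₀ over full span):
  y_3 = (w₀Lx³/12-w₀L²x²/6-w₀x⁵/(120L))/EI = (3·10·8³/12-3·10²·8²/6-3·8⁵/(120·10))/200000 = -782/78125 m
Load 4 — applied couple M₀=7 kN·m at a=6 m (b=L-a=4):
  y_4 = M₀a(2x-a)/(2EI)  [x>a] = 7·6·(2·8-6)/(2·200000) = 21/20000 m
Superposition: y = Σ y_i = -705967/20000000 m ≈ -0.035298 m

y(8) = -705967/20000000 m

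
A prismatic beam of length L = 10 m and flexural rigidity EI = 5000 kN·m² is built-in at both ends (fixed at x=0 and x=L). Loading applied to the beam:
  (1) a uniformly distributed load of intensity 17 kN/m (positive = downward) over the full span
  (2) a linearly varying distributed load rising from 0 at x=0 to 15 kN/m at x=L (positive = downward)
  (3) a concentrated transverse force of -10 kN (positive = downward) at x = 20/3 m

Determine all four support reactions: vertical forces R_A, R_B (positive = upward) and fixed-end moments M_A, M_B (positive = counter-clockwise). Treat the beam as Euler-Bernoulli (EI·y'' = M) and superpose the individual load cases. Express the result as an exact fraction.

R_A = 5665/54 kN, M_A = 4975/27 kN·m, R_B = 7025/54 kN, M_B = -5450/27 kN·m

Load 1 — uniform load w=17 kN/m over full span:
  R_A = wL/2 = 17·10/2 = 85 kN
  M_A = wL²/12 = 17·10²/12 = 425/3 kN·m
  R_B = wL/2 = 17·10/2 = 85 kN
  M_B = -wL²/12 = -17·10²/12 = -425/3 kN·m
Load 2 — triangular load w₀=15 kN/m (0→w₀ over full span):
  R_A = 3w₀L/20 = 3·15·10/20 = 45/2 kN
  M_A = w₀L²/30 = 15·10²/30 = 50 kN·m
  R_B = 7w₀L/20 = 7·15·10/20 = 105/2 kN
  M_B = -w₀L²/20 = -15·10²/20 = -75 kN·m
Load 3 — point force P=-10 kN at a=20/3 m (b=L-a=10/3):
  R_A = Pb²(3a+b)/L³ = (-10)·(10/3)²·(3·(20/3)+(10/3))/10³ = -70/27 kN
  M_A = Pab²/L² = (-10)·(20/3)·(10/3)²/10² = -200/27 kN·m
  R_B = Pa²(a+3b)/L³ = (-10)·(20/3)²·((20/3)+3·(10/3))/10³ = -200/27 kN
  M_B = -Pa²b/L² = -(-10)·(20/3)²·(10/3)/10² = 400/27 kN·m
Superposition: R_A = 5665/54 kN, M_A = 4975/27 kN·m, R_B = 7025/54 kN, M_B = -5450/27 kN·m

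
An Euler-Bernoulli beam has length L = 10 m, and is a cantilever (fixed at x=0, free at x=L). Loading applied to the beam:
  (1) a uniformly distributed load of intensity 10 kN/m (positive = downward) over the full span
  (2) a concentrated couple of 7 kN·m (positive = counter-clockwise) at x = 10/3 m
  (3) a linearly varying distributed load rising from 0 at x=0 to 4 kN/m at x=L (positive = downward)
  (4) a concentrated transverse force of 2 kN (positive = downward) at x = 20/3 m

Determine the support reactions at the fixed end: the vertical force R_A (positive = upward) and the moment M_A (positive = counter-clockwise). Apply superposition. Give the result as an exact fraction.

R_A = 122 kN, M_A = 1919/3 kN·m

Load 1 — uniform load w=10 kN/m over full span:
  R_A = wL = 10·10 = 100 kN
  M_A = wL²/2 = 10·10²/2 = 500 kN·m
Load 2 — applied couple M₀=7 kN·m at a=10/3 m (b=L-a=20/3):
  R_A = 0 kN
  M_A = -M₀ = -7 kN·m
Load 3 — triangular load w₀=4 kN/m (0→w₀ over full span):
  R_A = w₀L/2 = 4·10/2 = 20 kN
  M_A = w₀L²/3 = 4·10²/3 = 400/3 kN·m
Load 4 — point force P=2 kN at a=20/3 m (b=L-a=10/3):
  R_A = P = 2 kN
  M_A = Pa = 2·(20/3) = 40/3 kN·m
Superposition: R_A = 122 kN, M_A = 1919/3 kN·m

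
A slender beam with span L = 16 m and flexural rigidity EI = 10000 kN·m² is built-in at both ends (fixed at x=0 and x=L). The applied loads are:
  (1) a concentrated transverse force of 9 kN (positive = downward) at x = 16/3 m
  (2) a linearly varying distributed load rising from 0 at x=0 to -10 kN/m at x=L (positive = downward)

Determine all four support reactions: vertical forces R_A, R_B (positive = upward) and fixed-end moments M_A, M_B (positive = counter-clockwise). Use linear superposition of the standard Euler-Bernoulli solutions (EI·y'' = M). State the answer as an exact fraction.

R_A = -52/3 kN, M_A = -64 kN·m, R_B = -161/3 kN, M_B = 352/3 kN·m

Load 1 — point force P=9 kN at a=16/3 m (b=L-a=32/3):
  R_A = Pb²(3a+b)/L³ = 9·(32/3)²·(3·(16/3)+(32/3))/16³ = 20/3 kN
  M_A = Pab²/L² = 9·(16/3)·(32/3)²/16² = 64/3 kN·m
  R_B = Pa²(a+3b)/L³ = 9·(16/3)²·((16/3)+3·(32/3))/16³ = 7/3 kN
  M_B = -Pa²b/L² = -9·(16/3)²·(32/3)/16² = -32/3 kN·m
Load 2 — triangular load w₀=-10 kN/m (0→w₀ over full span):
  R_A = 3w₀L/20 = 3·(-10)·16/20 = -24 kN
  M_A = w₀L²/30 = (-10)·16²/30 = -256/3 kN·m
  R_B = 7w₀L/20 = 7·(-10)·16/20 = -56 kN
  M_B = -w₀L²/20 = -(-10)·16²/20 = 128 kN·m
Superposition: R_A = -52/3 kN, M_A = -64 kN·m, R_B = -161/3 kN, M_B = 352/3 kN·m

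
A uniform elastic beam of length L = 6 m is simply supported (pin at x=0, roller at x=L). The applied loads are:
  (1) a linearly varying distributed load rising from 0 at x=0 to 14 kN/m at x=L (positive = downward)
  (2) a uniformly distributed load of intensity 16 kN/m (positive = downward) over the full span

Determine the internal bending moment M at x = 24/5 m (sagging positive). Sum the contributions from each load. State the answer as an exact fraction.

Load 1 — triangular load w₀=14 kN/m (0→w₀ over full span):
  M_1 = w₀Lx/6 - w₀x³/(6L) = 14·6·(24/5)/6 - 14·(24/5)³/(6·6) = 3024/125 kN·m
Load 2 — uniform load w=16 kN/m over full span:
  M_2 = wx(L-x)/2 = 16·(24/5)·(6-(24/5))/2 = 1152/25 kN·m
Superposition: M = Σ M_i = 8784/125 kN·m ≈ 70.272000 kN·m

M(24/5) = 8784/125 kN·m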